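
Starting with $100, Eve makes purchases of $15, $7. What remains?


Add up expenses:
$15 + $7 = $22
Subtract from budget:
$100 - $22 = $78

$78


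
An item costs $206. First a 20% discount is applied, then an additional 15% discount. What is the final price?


First discount:
20% of $206 = $41.20
Price after first discount:
$206 - $41.20 = $164.80
Second discount:
15% of $164.80 = $24.72
Final price:
$164.80 - $24.72 = $140.08

$140.08


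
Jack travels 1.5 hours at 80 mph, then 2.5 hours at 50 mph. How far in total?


Leg 1 distance:
80 x 1.5 = 120 miles
Leg 2 distance:
50 x 2.5 = 125 miles
Total distance:
120 + 125 = 245 miles

245 miles


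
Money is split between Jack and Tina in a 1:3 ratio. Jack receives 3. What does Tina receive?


Find the multiplier:
3 / 1 = 3
Apply to Tina's share:
3 x 3 = 9

9


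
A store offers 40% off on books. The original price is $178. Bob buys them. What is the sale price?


Calculate the discount amount:
40% of $178 = $71.20
Subtract from original:
$178 - $71.20 = $106.80

$106.80


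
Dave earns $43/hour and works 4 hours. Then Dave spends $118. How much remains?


Calculate earnings:
4 x $43 = $172
Subtract spending:
$172 - $118 = $54

$54


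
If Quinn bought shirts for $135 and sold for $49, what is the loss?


Selling price = $49
Cost price = $135
Loss = cost price - selling price:
Loss = $135 - $49 = $86

$86


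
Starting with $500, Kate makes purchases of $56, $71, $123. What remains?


Add up expenses:
$56 + $71 + $123 = $250
Subtract from budget:
$500 - $250 = $250

$250


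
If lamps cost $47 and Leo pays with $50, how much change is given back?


Start with the amount paid:
$50
Subtract the price:
$50 - $47 = $3

$3


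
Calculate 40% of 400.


Convert percentage to decimal:
40% = 0.4
Multiply:
400 x 0.4 = 160

160


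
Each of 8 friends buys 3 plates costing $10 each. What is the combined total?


Cost per person:
3 x $10 = $30
Group total:
8 x $30 = $240

$240


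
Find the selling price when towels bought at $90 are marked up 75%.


Calculate the markup amount:
75% of $90 = $67.50
Add to cost:
$90 + $67.50 = $157.50

$157.50


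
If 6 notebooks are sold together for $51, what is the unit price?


Total cost: $51
Number of items: 6
Unit price: $51 / 6 = $8.50

$8.50


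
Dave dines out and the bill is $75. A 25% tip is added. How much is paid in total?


Calculate the tip:
25% of $75 = $18.75
Add tip to meal cost:
$75 + $18.75 = $93.75

$93.75


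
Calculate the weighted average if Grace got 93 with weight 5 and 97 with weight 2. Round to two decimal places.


Weighted sum:
5 x 93 + 2 x 97 = 659
Total weight:
5 + 2 = 7
Weighted average:
659 / 7 = 94.1428... ≈ 94.14

94.14


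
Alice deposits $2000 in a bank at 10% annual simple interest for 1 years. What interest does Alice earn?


Use the formula I = P x R x T / 100
P x R x T = 2000 x 10 x 1 = 20000
I = 20000 / 100 = $200

$200


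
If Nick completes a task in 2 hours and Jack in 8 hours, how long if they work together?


Nick's rate: 1/2 of the job per hour
Jack's rate: 1/8 of the job per hour
Combined rate: 1/2 + 1/8 = 5/8 per hour
Time = 1 / (5/8) = 8/5 = 1.6 hours

1.6 hours


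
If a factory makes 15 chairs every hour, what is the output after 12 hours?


Production rate: 15 chairs per hour
Time: 12 hours
Total: 15 x 12 = 180 chairs

180 chairs


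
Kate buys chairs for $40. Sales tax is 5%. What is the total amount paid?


Calculate the tax:
5% of $40 = $2
Add tax to price:
$40 + $2 = $42

$42


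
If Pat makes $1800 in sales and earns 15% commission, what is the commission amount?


Convert rate to decimal:
15% = 0.15
Multiply by sales:
$1800 x 0.15 = $270

$270


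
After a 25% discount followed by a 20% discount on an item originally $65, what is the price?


First discount:
25% of $65 = $16.25
Price after first discount:
$65 - $16.25 = $48.75
Second discount:
20% of $48.75 = $9.75
Final price:
$48.75 - $9.75 = $39

$39


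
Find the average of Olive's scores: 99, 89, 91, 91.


Add the scores:
99 + 89 + 91 + 91 = 370
Divide by the number of tests:
370 / 4 = 92.5

92.5


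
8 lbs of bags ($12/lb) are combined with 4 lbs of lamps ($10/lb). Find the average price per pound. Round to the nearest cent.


Cost of bags:
8 x $12 = $96
Cost of lamps:
4 x $10 = $40
Total cost: $96 + $40 = $136
Total weight: 12 lbs
Average: $136 / 12 = $11.3333... ≈ $11.33/lb

$11.33/lb


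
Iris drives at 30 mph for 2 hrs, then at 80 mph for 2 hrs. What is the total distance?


Leg 1 distance:
30 x 2 = 60 miles
Leg 2 distance:
80 x 2 = 160 miles
Total distance:
60 + 160 = 220 miles

220 miles


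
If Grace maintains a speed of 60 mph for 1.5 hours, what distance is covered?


Use the formula: distance = speed x time
Speed = 60 mph, Time = 1.5 hours
60 x 1.5 = 90 miles

90 miles


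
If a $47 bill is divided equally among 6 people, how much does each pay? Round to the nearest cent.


Total bill: $47
Number of people: 6
Each pays: $47 / 6 = $7.8333... ≈ $7.83

$7.83


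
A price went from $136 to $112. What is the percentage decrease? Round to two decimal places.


Find the absolute change:
|112 - 136| = 24
Divide by original and multiply by 100:
24 / 136 x 100 = 17.6470...% ≈ 17.65%

17.65%


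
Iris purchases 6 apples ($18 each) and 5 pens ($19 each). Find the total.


Cost of apples:
6 x $18 = $108
Cost of pens:
5 x $19 = $95
Add both:
$108 + $95 = $203

$203


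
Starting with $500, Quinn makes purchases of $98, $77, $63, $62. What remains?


Add up expenses:
$98 + $77 + $63 + $62 = $300
Subtract from budget:
$500 - $300 = $200

$200


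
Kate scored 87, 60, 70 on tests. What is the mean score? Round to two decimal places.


Add the scores:
87 + 60 + 70 = 217
Divide by the number of tests:
217 / 3 = 72.3333... ≈ 72.33

72.33


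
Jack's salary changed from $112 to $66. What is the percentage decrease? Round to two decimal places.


Find the absolute change:
|66 - 112| = 46
Divide by original and multiply by 100:
46 / 112 x 100 = 41.0714...% ≈ 41.07%

41.07%


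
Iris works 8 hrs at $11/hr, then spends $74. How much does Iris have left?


Calculate earnings:
8 x $11 = $88
Subtract spending:
$88 - $74 = $14

$14


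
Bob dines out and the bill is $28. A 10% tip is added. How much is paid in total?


Calculate the tip:
10% of $28 = $2.80
Add tip to meal cost:
$28 + $2.80 = $30.80

$30.80


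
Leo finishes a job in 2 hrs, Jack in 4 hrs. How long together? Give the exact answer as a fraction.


Leo's rate: 1/2 of the job per hour
Jack's rate: 1/4 of the job per hour
Combined rate: 1/2 + 1/4 = 3/4 per hour
Time = 1 / (3/4) = 4/3 hours (≈ 1.33 hours)

4/3 hours


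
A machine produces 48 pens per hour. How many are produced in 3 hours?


Production rate: 48 pens per hour
Time: 3 hours
Total: 48 x 3 = 144 pens

144 pens


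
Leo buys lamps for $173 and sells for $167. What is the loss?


Selling price = $167
Cost price = $173
Loss = cost price - selling price:
Loss = $173 - $167 = $6

$6


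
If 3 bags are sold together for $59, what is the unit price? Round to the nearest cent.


Total cost: $59
Number of items: 3
Unit price: $59 / 3 = $19.6666... ≈ $19.67

$19.67


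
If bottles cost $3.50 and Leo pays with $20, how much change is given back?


Start with the amount paid:
$20
Subtract the price:
$20 - $3.50 = $16.50

$16.50


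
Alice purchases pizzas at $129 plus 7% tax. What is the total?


Calculate the tax:
7% of $129 = $9.03
Add tax to price:
$129 + $9.03 = $138.03

$138.03


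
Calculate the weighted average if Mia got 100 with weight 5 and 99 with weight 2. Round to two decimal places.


Weighted sum:
5 x 100 + 2 x 99 = 698
Total weight:
5 + 2 = 7
Weighted average:
698 / 7 = 99.7142... ≈ 99.71

99.71


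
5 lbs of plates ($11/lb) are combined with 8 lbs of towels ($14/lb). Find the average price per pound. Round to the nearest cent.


Cost of plates:
5 x $11 = $55
Cost of towels:
8 x $14 = $112
Total cost: $55 + $112 = $167
Total weight: 13 lbs
Average: $167 / 13 = $12.8461... ≈ $12.85/lb

$12.85/lb


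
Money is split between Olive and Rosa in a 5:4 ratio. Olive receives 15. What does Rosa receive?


Find the multiplier:
15 / 5 = 3
Apply to Rosa's share:
4 x 3 = 12

12


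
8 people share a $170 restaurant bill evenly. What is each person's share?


Total bill: $170
Number of people: 8
Each pays: $170 / 8 = $21.25

$21.25


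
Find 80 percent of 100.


Convert percentage to decimal:
80% = 0.8
Multiply:
100 x 0.8 = 80

80


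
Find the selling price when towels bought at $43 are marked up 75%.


Calculate the markup amount:
75% of $43 = $32.25
Add to cost:
$43 + $32.25 = $75.25

$75.25


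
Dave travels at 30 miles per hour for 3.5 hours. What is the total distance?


Use the formula: distance = speed x time
Speed = 30 mph, Time = 3.5 hours
30 x 3.5 = 105 miles

105 miles


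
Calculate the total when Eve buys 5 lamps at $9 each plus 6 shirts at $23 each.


Cost of lamps:
5 x $9 = $45
Cost of shirts:
6 x $23 = $138
Add both:
$45 + $138 = $183

$183


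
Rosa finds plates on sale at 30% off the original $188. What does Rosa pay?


Calculate the discount amount:
30% of $188 = $56.40
Subtract from original:
$188 - $56.40 = $131.60

$131.60


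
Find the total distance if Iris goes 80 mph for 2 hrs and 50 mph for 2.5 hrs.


Leg 1 distance:
80 x 2 = 160 miles
Leg 2 distance:
50 x 2.5 = 125 miles
Total distance:
160 + 125 = 285 miles

285 miles


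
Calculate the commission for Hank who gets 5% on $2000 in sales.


Convert rate to decimal:
5% = 0.05
Multiply by sales:
$2000 x 0.05 = $100

$100


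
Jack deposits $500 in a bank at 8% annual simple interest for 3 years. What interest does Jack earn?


Use the formula I = P x R x T / 100
P x R x T = 500 x 8 x 3 = 12000
I = 12000 / 100 = $120

$120


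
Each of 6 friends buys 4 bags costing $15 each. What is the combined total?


Cost per person:
4 x $15 = $60
Group total:
6 x $60 = $360

$360


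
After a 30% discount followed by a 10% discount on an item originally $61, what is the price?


First discount:
30% of $61 = $18.30
Price after first discount:
$61 - $18.30 = $42.70
Second discount:
10% of $42.70 = $4.27
Final price:
$42.70 - $4.27 = $38.43

$38.43


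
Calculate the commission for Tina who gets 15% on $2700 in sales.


Convert rate to decimal:
15% = 0.15
Multiply by sales:
$2700 x 0.15 = $405

$405


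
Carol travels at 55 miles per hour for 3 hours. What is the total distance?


Use the formula: distance = speed x time
Speed = 55 mph, Time = 3 hours
55 x 3 = 165 miles

165 miles


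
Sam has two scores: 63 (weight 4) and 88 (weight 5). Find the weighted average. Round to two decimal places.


Weighted sum:
4 x 63 + 5 x 88 = 692
Total weight:
4 + 5 = 9
Weighted average:
692 / 9 = 76.8888... ≈ 76.89

76.89


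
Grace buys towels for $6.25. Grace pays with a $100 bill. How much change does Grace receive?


Start with the amount paid:
$100
Subtract the price:
$100 - $6.25 = $93.75

$93.75


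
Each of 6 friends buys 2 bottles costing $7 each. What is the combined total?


Cost per person:
2 x $7 = $14
Group total:
6 x $14 = $84

$84


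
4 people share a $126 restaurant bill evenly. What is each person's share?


Total bill: $126
Number of people: 4
Each pays: $126 / 4 = $31.50

$31.50


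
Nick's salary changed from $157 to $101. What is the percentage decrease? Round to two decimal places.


Find the absolute change:
|101 - 157| = 56
Divide by original and multiply by 100:
56 / 157 x 100 = 35.6687...% ≈ 35.67%

35.67%


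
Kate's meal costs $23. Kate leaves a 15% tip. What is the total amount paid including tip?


Calculate the tip:
15% of $23 = $3.45
Add tip to meal cost:
$23 + $3.45 = $26.45

$26.45


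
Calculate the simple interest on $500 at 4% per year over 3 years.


Use the formula I = P x R x T / 100
P x R x T = 500 x 4 x 3 = 6000
I = 6000 / 100 = $60

$60


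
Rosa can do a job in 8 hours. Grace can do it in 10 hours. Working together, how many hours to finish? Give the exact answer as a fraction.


Rosa's rate: 1/8 of the job per hour
Grace's rate: 1/10 of the job per hour
Combined rate: 1/8 + 1/10 = 9/40 per hour
Time = 1 / (9/40) = 40/9 hours (≈ 4.44 hours)

40/9 hours


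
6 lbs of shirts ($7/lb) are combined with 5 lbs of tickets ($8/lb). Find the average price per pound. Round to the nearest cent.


Cost of shirts:
6 x $7 = $42
Cost of tickets:
5 x $8 = $40
Total cost: $42 + $40 = $82
Total weight: 11 lbs
Average: $82 / 11 = $7.4545... ≈ $7.45/lb

$7.45/lb


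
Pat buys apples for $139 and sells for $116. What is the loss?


Selling price = $116
Cost price = $139
Loss = cost price - selling price:
Loss = $139 - $116 = $23

$23


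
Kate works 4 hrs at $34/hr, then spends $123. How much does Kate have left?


Calculate earnings:
4 x $34 = $136
Subtract spending:
$136 - $123 = $13

$13


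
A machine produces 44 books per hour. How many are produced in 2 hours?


Production rate: 44 books per hour
Time: 2 hours
Total: 44 x 2 = 88 books

88 books


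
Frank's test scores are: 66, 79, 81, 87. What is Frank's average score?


Add the scores:
66 + 79 + 81 + 87 = 313
Divide by the number of tests:
313 / 4 = 78.25

78.25


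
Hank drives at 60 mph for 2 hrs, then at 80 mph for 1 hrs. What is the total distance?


Leg 1 distance:
60 x 2 = 120 miles
Leg 2 distance:
80 x 1 = 80 miles
Total distance:
120 + 80 = 200 miles

200 miles


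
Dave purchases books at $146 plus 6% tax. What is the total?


Calculate the tax:
6% of $146 = $8.76
Add tax to price:
$146 + $8.76 = $154.76

$154.76


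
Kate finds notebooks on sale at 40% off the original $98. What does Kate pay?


Calculate the discount amount:
40% of $98 = $39.20
Subtract from original:
$98 - $39.20 = $58.80

$58.80


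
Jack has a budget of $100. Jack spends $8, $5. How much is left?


Add up expenses:
$8 + $5 = $13
Subtract from budget:
$100 - $13 = $87

$87


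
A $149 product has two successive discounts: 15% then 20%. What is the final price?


First discount:
15% of $149 = $22.35
Price after first discount:
$149 - $22.35 = $126.65
Second discount:
20% of $126.65 = $25.33
Final price:
$126.65 - $25.33 = $101.32

$101.32


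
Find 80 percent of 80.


Convert percentage to decimal:
80% = 0.8
Multiply:
80 x 0.8 = 64

64


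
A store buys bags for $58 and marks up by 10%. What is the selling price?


Calculate the markup amount:
10% of $58 = $5.80
Add to cost:
$58 + $5.80 = $63.80

$63.80


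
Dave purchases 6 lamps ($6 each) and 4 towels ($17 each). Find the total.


Cost of lamps:
6 x $6 = $36
Cost of towels:
4 x $17 = $68
Add both:
$36 + $68 = $104

$104


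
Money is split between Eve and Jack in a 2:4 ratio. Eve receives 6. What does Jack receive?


Find the multiplier:
6 / 2 = 3
Apply to Jack's share:
4 x 3 = 12

12


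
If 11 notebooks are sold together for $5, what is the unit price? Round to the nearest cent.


Total cost: $5
Number of items: 11
Unit price: $5 / 11 = $0.4545... ≈ $0.45

$0.45


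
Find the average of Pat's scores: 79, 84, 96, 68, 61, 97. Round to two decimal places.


Add the scores:
79 + 84 + 96 + 68 + 61 + 97 = 485
Divide by the number of tests:
485 / 6 = 80.8333... ≈ 80.83

80.83


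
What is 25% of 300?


Convert percentage to decimal:
25% = 0.25
Multiply:
300 x 0.25 = 75

75


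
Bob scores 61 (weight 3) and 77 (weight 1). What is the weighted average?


Weighted sum:
3 x 61 + 1 x 77 = 260
Total weight:
3 + 1 = 4
Weighted average:
260 / 4 = 65

65


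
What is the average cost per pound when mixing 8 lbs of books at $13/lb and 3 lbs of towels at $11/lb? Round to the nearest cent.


Cost of books:
8 x $13 = $104
Cost of towels:
3 x $11 = $33
Total cost: $104 + $33 = $137
Total weight: 11 lbs
Average: $137 / 11 = $12.4545... ≈ $12.45/lb

$12.45/lb


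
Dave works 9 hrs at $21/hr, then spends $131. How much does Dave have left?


Calculate earnings:
9 x $21 = $189
Subtract spending:
$189 - $131 = $58

$58


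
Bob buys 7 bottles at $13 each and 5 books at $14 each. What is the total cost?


Cost of bottles:
7 x $13 = $91
Cost of books:
5 x $14 = $70
Add both:
$91 + $70 = $161

$161


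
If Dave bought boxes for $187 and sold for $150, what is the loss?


Selling price = $150
Cost price = $187
Loss = cost price - selling price:
Loss = $187 - $150 = $37

$37


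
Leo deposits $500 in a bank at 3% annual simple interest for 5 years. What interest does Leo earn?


Use the formula I = P x R x T / 100
P x R x T = 500 x 3 x 5 = 7500
I = 7500 / 100 = $75

$75


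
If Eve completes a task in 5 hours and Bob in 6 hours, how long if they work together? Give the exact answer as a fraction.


Eve's rate: 1/5 of the job per hour
Bob's rate: 1/6 of the job per hour
Combined rate: 1/5 + 1/6 = 11/30 per hour
Time = 1 / (11/30) = 30/11 hours (≈ 2.73 hours)

30/11 hours


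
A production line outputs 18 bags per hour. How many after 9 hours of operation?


Production rate: 18 bags per hour
Time: 9 hours
Total: 18 x 9 = 162 bags

162 bags


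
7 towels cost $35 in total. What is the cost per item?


Total cost: $35
Number of items: 7
Unit price: $35 / 7 = $5

$5


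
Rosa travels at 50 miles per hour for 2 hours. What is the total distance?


Use the formula: distance = speed x time
Speed = 50 mph, Time = 2 hours
50 x 2 = 100 miles

100 miles


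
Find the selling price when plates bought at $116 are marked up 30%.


Calculate the markup amount:
30% of $116 = $34.80
Add to cost:
$116 + $34.80 = $150.80

$150.80


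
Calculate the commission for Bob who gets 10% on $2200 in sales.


Convert rate to decimal:
10% = 0.1
Multiply by sales:
$2200 x 0.1 = $220

$220


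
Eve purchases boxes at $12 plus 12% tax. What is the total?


Calculate the tax:
12% of $12 = $1.44
Add tax to price:
$12 + $1.44 = $13.44

$13.44


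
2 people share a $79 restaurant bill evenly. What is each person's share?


Total bill: $79
Number of people: 2
Each pays: $79 / 2 = $39.50

$39.50


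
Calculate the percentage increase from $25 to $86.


Find the absolute change:
|86 - 25| = 61
Divide by original and multiply by 100:
61 / 25 x 100 = 244%

244%


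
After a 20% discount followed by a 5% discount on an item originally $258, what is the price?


First discount:
20% of $258 = $51.60
Price after first discount:
$258 - $51.60 = $206.40
Second discount:
5% of $206.40 = $10.32
Final price:
$206.40 - $10.32 = $196.08

$196.08


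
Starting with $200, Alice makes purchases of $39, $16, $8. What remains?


Add up expenses:
$39 + $16 + $8 = $63
Subtract from budget:
$200 - $63 = $137

$137


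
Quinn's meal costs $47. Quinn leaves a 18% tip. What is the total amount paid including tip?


Calculate the tip:
18% of $47 = $8.46
Add tip to meal cost:
$47 + $8.46 = $55.46

$55.46


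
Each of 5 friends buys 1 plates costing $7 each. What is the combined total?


Cost per person:
1 x $7 = $7
Group total:
5 x $7 = $35

$35


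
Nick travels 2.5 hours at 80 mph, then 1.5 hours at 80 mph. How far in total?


Leg 1 distance:
80 x 2.5 = 200 miles
Leg 2 distance:
80 x 1.5 = 120 miles
Total distance:
200 + 120 = 320 miles

320 miles


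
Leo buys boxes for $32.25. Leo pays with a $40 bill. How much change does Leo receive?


Start with the amount paid:
$40
Subtract the price:
$40 - $32.25 = $7.75

$7.75


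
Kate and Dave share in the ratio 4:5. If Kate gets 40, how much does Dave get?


Find the multiplier:
40 / 4 = 10
Apply to Dave's share:
5 x 10 = 50

50


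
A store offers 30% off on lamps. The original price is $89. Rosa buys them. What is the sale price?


Calculate the discount amount:
30% of $89 = $26.70
Subtract from original:
$89 - $26.70 = $62.30

$62.30


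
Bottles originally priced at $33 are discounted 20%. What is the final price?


Calculate the discount amount:
20% of $33 = $6.60
Subtract from original:
$33 - $6.60 = $26.40

$26.40


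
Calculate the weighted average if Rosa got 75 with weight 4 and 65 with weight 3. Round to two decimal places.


Weighted sum:
4 x 75 + 3 x 65 = 495
Total weight:
4 + 3 = 7
Weighted average:
495 / 7 = 70.7142... ≈ 70.71

70.71


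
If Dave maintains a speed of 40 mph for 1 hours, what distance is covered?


Use the formula: distance = speed x time
Speed = 40 mph, Time = 1 hours
40 x 1 = 40 miles

40 miles


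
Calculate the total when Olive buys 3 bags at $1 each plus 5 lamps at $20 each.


Cost of bags:
3 x $1 = $3
Cost of lamps:
5 x $20 = $100
Add both:
$3 + $100 = $103

$103


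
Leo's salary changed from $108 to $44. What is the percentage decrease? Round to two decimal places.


Find the absolute change:
|44 - 108| = 64
Divide by original and multiply by 100:
64 / 108 x 100 = 59.2592...% ≈ 59.26%

59.26%


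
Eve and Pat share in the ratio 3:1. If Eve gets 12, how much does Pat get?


Find the multiplier:
12 / 3 = 4
Apply to Pat's share:
1 x 4 = 4

4


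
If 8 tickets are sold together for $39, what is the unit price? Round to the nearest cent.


Total cost: $39
Number of items: 8
Unit price: $39 / 8 = $4.875 ≈ $4.88

$4.88


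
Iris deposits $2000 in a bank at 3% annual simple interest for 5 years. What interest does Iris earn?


Use the formula I = P x R x T / 100
P x R x T = 2000 x 3 x 5 = 30000
I = 30000 / 100 = $300

$300


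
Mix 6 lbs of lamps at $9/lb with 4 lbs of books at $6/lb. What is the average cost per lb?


Cost of lamps:
6 x $9 = $54
Cost of books:
4 x $6 = $24
Total cost: $54 + $24 = $78
Total weight: 10 lbs
Average: $78 / 10 = $7.80/lb

$7.80/lb


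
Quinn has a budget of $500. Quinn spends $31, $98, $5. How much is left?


Add up expenses:
$31 + $98 + $5 = $134
Subtract from budget:
$500 - $134 = $366

$366


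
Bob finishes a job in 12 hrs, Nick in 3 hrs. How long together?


Bob's rate: 1/12 of the job per hour
Nick's rate: 1/3 of the job per hour
Combined rate: 1/12 + 1/3 = 5/12 per hour
Time = 1 / (5/12) = 12/5 = 2.4 hours

2.4 hours


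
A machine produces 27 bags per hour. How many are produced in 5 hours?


Production rate: 27 bags per hour
Time: 5 hours
Total: 27 x 5 = 135 bags

135 bags


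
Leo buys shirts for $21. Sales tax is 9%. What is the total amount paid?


Calculate the tax:
9% of $21 = $1.89
Add tax to price:
$21 + $1.89 = $22.89

$22.89


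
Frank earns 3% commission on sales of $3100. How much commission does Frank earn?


Convert rate to decimal:
3% = 0.03
Multiply by sales:
$3100 x 0.03 = $93

$93


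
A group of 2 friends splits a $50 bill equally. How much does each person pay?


Total bill: $50
Number of people: 2
Each pays: $50 / 2 = $25

$25


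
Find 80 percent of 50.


Convert percentage to decimal:
80% = 0.8
Multiply:
50 x 0.8 = 40

40


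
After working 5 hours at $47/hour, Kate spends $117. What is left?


Calculate earnings:
5 x $47 = $235
Subtract spending:
$235 - $117 = $118

$118


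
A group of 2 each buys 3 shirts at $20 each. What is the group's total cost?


Cost per person:
3 x $20 = $60
Group total:
2 x $60 = $120

$120


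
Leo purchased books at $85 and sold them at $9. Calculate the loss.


Selling price = $9
Cost price = $85
Loss = cost price - selling price:
Loss = $85 - $9 = $76

$76


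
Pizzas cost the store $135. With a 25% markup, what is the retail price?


Calculate the markup amount:
25% of $135 = $33.75
Add to cost:
$135 + $33.75 = $168.75

$168.75


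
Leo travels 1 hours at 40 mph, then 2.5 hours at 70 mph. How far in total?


Leg 1 distance:
40 x 1 = 40 miles
Leg 2 distance:
70 x 2.5 = 175 miles
Total distance:
40 + 175 = 215 miles

215 miles


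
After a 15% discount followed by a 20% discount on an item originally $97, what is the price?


First discount:
15% of $97 = $14.55
Price after first discount:
$97 - $14.55 = $82.45
Second discount:
20% of $82.45 = $16.49
Final price:
$82.45 - $16.49 = $65.96

$65.96


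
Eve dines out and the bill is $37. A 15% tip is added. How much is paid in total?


Calculate the tip:
15% of $37 = $5.55
Add tip to meal cost:
$37 + $5.55 = $42.55

$42.55


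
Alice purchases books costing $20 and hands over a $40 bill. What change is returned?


Start with the amount paid:
$40
Subtract the price:
$40 - $20 = $20

$20


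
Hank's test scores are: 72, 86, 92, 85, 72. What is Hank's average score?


Add the scores:
72 + 86 + 92 + 85 + 72 = 407
Divide by the number of tests:
407 / 5 = 81.4

81.4


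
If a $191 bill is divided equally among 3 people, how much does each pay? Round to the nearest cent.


Total bill: $191
Number of people: 3
Each pays: $191 / 3 = $63.6666... ≈ $63.67

$63.67


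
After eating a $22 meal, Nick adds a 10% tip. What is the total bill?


Calculate the tip:
10% of $22 = $2.20
Add tip to meal cost:
$22 + $2.20 = $24.20

$24.20


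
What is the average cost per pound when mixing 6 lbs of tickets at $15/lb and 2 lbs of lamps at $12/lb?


Cost of tickets:
6 x $15 = $90
Cost of lamps:
2 x $12 = $24
Total cost: $90 + $24 = $114
Total weight: 8 lbs
Average: $114 / 8 = $14.25/lb

$14.25/lb


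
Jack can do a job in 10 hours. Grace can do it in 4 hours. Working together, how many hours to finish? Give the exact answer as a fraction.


Jack's rate: 1/10 of the job per hour
Grace's rate: 1/4 of the job per hour
Combined rate: 1/10 + 1/4 = 7/20 per hour
Time = 1 / (7/20) = 20/7 hours (≈ 2.86 hours)

20/7 hours


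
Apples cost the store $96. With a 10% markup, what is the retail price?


Calculate the markup amount:
10% of $96 = $9.60
Add to cost:
$96 + $9.60 = $105.60

$105.60


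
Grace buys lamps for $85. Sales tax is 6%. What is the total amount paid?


Calculate the tax:
6% of $85 = $5.10
Add tax to price:
$85 + $5.10 = $90.10

$90.10


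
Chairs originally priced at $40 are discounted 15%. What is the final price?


Calculate the discount amount:
15% of $40 = $6
Subtract from original:
$40 - $6 = $34

$34


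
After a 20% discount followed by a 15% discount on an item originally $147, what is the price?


First discount:
20% of $147 = $29.40
Price after first discount:
$147 - $29.40 = $117.60
Second discount:
15% of $117.60 = $17.64
Final price:
$117.60 - $17.64 = $99.96

$99.96


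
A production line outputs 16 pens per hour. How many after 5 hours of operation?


Production rate: 16 pens per hour
Time: 5 hours
Total: 16 x 5 = 80 pens

80 pens


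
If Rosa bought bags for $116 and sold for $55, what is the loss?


Selling price = $55
Cost price = $116
Loss = cost price - selling price:
Loss = $116 - $55 = $61

$61


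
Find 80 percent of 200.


Convert percentage to decimal:
80% = 0.8
Multiply:
200 x 0.8 = 160

160


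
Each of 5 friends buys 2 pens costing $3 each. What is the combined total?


Cost per person:
2 x $3 = $6
Group total:
5 x $6 = $30

$30


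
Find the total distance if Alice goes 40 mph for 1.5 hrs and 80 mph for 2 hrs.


Leg 1 distance:
40 x 1.5 = 60 miles
Leg 2 distance:
80 x 2 = 160 miles
Total distance:
60 + 160 = 220 miles

220 miles


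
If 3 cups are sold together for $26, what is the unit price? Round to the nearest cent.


Total cost: $26
Number of items: 3
Unit price: $26 / 3 = $8.6666... ≈ $8.67

$8.67


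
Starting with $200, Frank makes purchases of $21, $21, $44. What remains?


Add up expenses:
$21 + $21 + $44 = $86
Subtract from budget:
$200 - $86 = $114

$114


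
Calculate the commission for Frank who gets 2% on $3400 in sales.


Convert rate to decimal:
2% = 0.02
Multiply by sales:
$3400 x 0.02 = $68

$68


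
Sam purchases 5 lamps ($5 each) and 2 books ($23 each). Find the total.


Cost of lamps:
5 x $5 = $25
Cost of books:
2 x $23 = $46
Add both:
$25 + $46 = $71

$71


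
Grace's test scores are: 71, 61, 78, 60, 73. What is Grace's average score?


Add the scores:
71 + 61 + 78 + 60 + 73 = 343
Divide by the number of tests:
343 / 5 = 68.6

68.6


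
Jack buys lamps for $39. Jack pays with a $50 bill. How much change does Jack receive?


Start with the amount paid:
$50
Subtract the price:
$50 - $39 = $11

$11


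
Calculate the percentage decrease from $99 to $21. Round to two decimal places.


Find the absolute change:
|21 - 99| = 78
Divide by original and multiply by 100:
78 / 99 x 100 = 78.7878...% ≈ 78.79%

78.79%


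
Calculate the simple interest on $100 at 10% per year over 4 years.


Use the formula I = P x R x T / 100
P x R x T = 100 x 10 x 4 = 4000
I = 4000 / 100 = $40

$40


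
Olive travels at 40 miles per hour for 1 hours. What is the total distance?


Use the formula: distance = speed x time
Speed = 40 mph, Time = 1 hours
40 x 1 = 40 miles

40 miles


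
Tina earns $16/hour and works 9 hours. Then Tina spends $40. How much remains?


Calculate earnings:
9 x $16 = $144
Subtract spending:
$144 - $40 = $104

$104


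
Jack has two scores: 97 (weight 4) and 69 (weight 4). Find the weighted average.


Weighted sum:
4 x 97 + 4 x 69 = 664
Total weight:
4 + 4 = 8
Weighted average:
664 / 8 = 83

83


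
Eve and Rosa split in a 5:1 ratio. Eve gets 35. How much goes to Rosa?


Find the multiplier:
35 / 5 = 7
Apply to Rosa's share:
1 x 7 = 7

7


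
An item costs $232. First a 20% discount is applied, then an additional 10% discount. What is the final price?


First discount:
20% of $232 = $46.40
Price after first discount:
$232 - $46.40 = $185.60
Second discount:
10% of $185.60 = $18.56
Final price:
$185.60 - $18.56 = $167.04

$167.04


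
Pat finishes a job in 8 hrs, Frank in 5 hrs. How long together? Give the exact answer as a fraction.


Pat's rate: 1/8 of the job per hour
Frank's rate: 1/5 of the job per hour
Combined rate: 1/8 + 1/5 = 13/40 per hour
Time = 1 / (13/40) = 40/13 hours (≈ 3.08 hours)

40/13 hours


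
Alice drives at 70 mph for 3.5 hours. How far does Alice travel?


Use the formula: distance = speed x time
Speed = 70 mph, Time = 3.5 hours
70 x 3.5 = 245 miles

245 miles


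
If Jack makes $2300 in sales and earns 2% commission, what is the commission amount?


Convert rate to decimal:
2% = 0.02
Multiply by sales:
$2300 x 0.02 = $46

$46


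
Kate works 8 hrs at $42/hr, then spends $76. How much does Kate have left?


Calculate earnings:
8 x $42 = $336
Subtract spending:
$336 - $76 = $260

$260


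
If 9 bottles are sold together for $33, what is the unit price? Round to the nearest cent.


Total cost: $33
Number of items: 9
Unit price: $33 / 9 = $3.6666... ≈ $3.67

$3.67


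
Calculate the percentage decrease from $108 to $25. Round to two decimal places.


Find the absolute change:
|25 - 108| = 83
Divide by original and multiply by 100:
83 / 108 x 100 = 76.8518...% ≈ 76.85%

76.85%


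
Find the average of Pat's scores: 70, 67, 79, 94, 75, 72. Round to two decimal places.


Add the scores:
70 + 67 + 79 + 94 + 75 + 72 = 457
Divide by the number of tests:
457 / 6 = 76.1666... ≈ 76.17

76.17


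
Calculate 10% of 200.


Convert percentage to decimal:
10% = 0.1
Multiply:
200 x 0.1 = 20

20


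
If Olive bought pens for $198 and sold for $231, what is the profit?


Selling price = $231
Cost price = $198
Profit = selling price - cost price:
Profit = $231 - $198 = $33

$33


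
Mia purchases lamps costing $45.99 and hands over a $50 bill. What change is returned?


Start with the amount paid:
$50
Subtract the price:
$50 - $45.99 = $4.01

$4.01


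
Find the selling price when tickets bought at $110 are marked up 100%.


Calculate the markup amount:
100% of $110 = $110
Add to cost:
$110 + $110 = $220

$220


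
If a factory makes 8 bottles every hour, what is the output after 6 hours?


Production rate: 8 bottles per hour
Time: 6 hours
Total: 8 x 6 = 48 bottles

48 bottles


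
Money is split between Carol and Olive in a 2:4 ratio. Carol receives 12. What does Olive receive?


Find the multiplier:
12 / 2 = 6
Apply to Olive's share:
4 x 6 = 24

24


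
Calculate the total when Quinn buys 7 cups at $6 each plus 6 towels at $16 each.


Cost of cups:
7 x $6 = $42
Cost of towels:
6 x $16 = $96
Add both:
$42 + $96 = $138

$138


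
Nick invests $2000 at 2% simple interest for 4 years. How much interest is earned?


Use the formula I = P x R x T / 100
P x R x T = 2000 x 2 x 4 = 16000
I = 16000 / 100 = $160

$160


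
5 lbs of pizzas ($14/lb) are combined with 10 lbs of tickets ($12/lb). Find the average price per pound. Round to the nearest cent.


Cost of pizzas:
5 x $14 = $70
Cost of tickets:
10 x $12 = $120
Total cost: $70 + $120 = $190
Total weight: 15 lbs
Average: $190 / 15 = $12.6666... ≈ $12.67/lb

$12.67/lb


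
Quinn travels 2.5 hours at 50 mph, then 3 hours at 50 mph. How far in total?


Leg 1 distance:
50 x 2.5 = 125 miles
Leg 2 distance:
50 x 3 = 150 miles
Total distance:
125 + 150 = 275 miles

275 miles


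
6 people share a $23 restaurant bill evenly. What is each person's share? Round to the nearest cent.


Total bill: $23
Number of people: 6
Each pays: $23 / 6 = $3.8333... ≈ $3.83

$3.83


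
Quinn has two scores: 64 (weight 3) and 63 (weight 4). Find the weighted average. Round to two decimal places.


Weighted sum:
3 x 64 + 4 x 63 = 444
Total weight:
3 + 4 = 7
Weighted average:
444 / 7 = 63.4285... ≈ 63.43

63.43


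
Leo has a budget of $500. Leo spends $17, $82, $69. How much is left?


Add up expenses:
$17 + $82 + $69 = $168
Subtract from budget:
$500 - $168 = $332

$332


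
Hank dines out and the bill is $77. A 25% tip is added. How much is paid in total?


Calculate the tip:
25% of $77 = $19.25
Add tip to meal cost:
$77 + $19.25 = $96.25

$96.25


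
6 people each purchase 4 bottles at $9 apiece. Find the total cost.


Cost per person:
4 x $9 = $36
Group total:
6 x $36 = $216

$216


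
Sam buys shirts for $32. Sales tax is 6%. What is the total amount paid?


Calculate the tax:
6% of $32 = $1.92
Add tax to price:
$32 + $1.92 = $33.92

$33.92


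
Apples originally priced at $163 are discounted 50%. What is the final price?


Calculate the discount amount:
50% of $163 = $81.50
Subtract from original:
$163 - $81.50 = $81.50

$81.50


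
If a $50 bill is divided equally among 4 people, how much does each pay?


Total bill: $50
Number of people: 4
Each pays: $50 / 4 = $12.50

$12.50


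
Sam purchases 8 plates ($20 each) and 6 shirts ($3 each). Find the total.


Cost of plates:
8 x $20 = $160
Cost of shirts:
6 x $3 = $18
Add both:
$160 + $18 = $178

$178


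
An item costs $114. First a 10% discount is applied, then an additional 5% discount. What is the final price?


First discount:
10% of $114 = $11.40
Price after first discount:
$114 - $11.40 = $102.60
Second discount:
5% of $102.60 = $5.13
Final price:
$102.60 - $5.13 = $97.47

$97.47


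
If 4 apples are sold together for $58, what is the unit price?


Total cost: $58
Number of items: 4
Unit price: $58 / 4 = $14.50

$14.50


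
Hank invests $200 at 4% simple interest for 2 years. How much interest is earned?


Use the formula I = P x R x T / 100
P x R x T = 200 x 4 x 2 = 1600
I = 1600 / 100 = $16

$16


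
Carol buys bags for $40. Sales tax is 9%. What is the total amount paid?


Calculate the tax:
9% of $40 = $3.60
Add tax to price:
$40 + $3.60 = $43.60

$43.60


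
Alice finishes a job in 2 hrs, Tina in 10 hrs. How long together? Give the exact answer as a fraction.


Alice's rate: 1/2 of the job per hour
Tina's rate: 1/10 of the job per hour
Combined rate: 1/2 + 1/10 = 3/5 per hour
Time = 1 / (3/5) = 5/3 hours (≈ 1.67 hours)

5/3 hours


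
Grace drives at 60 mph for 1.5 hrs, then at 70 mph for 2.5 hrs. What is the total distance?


Leg 1 distance:
60 x 1.5 = 90 miles
Leg 2 distance:
70 x 2.5 = 175 miles
Total distance:
90 + 175 = 265 miles

265 miles


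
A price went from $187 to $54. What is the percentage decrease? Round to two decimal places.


Find the absolute change:
|54 - 187| = 133
Divide by original and multiply by 100:
133 / 187 x 100 = 71.1229...% ≈ 71.12%

71.12%


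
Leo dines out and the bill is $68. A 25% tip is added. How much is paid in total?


Calculate the tip:
25% of $68 = $17
Add tip to meal cost:
$68 + $17 = $85

$85


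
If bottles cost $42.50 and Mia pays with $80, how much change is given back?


Start with the amount paid:
$80
Subtract the price:
$80 - $42.50 = $37.50

$37.50


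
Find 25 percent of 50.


Convert percentage to decimal:
25% = 0.25
Multiply:
50 x 0.25 = 12.5

12.5


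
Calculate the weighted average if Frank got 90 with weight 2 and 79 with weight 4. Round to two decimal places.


Weighted sum:
2 x 90 + 4 x 79 = 496
Total weight:
2 + 4 = 6
Weighted average:
496 / 6 = 82.6666... ≈ 82.67

82.67


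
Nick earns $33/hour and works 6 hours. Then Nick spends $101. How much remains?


Calculate earnings:
6 x $33 = $198
Subtract spending:
$198 - $101 = $97

$97


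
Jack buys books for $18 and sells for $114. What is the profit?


Selling price = $114
Cost price = $18
Profit = selling price - cost price:
Profit = $114 - $18 = $96

$96


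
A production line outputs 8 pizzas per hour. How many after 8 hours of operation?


Production rate: 8 pizzas per hour
Time: 8 hours
Total: 8 x 8 = 64 pizzas

64 pizzas


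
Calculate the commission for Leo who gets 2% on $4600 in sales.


Convert rate to decimal:
2% = 0.02
Multiply by sales:
$4600 x 0.02 = $92

$92


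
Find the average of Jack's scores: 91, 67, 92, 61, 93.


Add the scores:
91 + 67 + 92 + 61 + 93 = 404
Divide by the number of tests:
404 / 5 = 80.8

80.8


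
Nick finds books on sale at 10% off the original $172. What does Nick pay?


Calculate the discount amount:
10% of $172 = $17.20
Subtract from original:
$172 - $17.20 = $154.80

$154.80


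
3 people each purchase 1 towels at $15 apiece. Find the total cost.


Cost per person:
1 x $15 = $15
Group total:
3 x $15 = $45

$45


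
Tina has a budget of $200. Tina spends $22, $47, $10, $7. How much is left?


Add up expenses:
$22 + $47 + $10 + $7 = $86
Subtract from budget:
$200 - $86 = $114

$114


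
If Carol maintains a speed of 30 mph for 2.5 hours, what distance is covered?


Use the formula: distance = speed x time
Speed = 30 mph, Time = 2.5 hours
30 x 2.5 = 75 miles

75 miles


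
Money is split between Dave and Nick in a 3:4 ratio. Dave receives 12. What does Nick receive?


Find the multiplier:
12 / 3 = 4
Apply to Nick's share:
4 x 4 = 16

16


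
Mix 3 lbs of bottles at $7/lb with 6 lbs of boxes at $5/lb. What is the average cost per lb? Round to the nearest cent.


Cost of bottles:
3 x $7 = $21
Cost of boxes:
6 x $5 = $30
Total cost: $21 + $30 = $51
Total weight: 9 lbs
Average: $51 / 9 = $5.6666... ≈ $5.67/lb

$5.67/lb


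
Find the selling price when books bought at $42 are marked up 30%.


Calculate the markup amount:
30% of $42 = $12.60
Add to cost:
$42 + $12.60 = $54.60

$54.60


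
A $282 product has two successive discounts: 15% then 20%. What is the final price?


First discount:
15% of $282 = $42.30
Price after first discount:
$282 - $42.30 = $239.70
Second discount:
20% of $239.70 = $47.94
Final price:
$239.70 - $47.94 = $191.76

$191.76
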